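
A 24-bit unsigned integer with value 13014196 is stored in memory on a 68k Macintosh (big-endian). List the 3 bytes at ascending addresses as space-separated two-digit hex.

13014196 in hexadecimal, padded to 24 bits, is 0xC694B4.
Split into bytes (most-significant first): C6 94 B4.
Big-endian stores the most-significant byte at the lowest address.
So the memory order matches the most-significant-first order: C6 94 B4.

C6 94 B4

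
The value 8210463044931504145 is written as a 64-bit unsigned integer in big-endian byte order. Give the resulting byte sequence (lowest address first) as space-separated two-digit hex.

8210463044931504145 in hexadecimal, padded to 64 bits, is 0x71F16CA3729D4811.
Split into bytes (most-significant first): 71 F1 6C A3 72 9D 48 11.
In big-endian order the high byte comes first in memory.
So the memory order matches the most-significant-first order: 71 F1 6C A3 72 9D 48 11.

71 F1 6C A3 72 9D 48 11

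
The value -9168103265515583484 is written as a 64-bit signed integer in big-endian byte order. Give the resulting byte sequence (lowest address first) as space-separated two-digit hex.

Two's complement of -9168103265515583484 in 64 bits: 9168103265515583484 = 0x7F3BA5586527B7FC; invert → 0x80C45AA79AD84803; add 1 → 0x80C45AA79AD84804.
Split into bytes (most-significant first): 80 C4 5A A7 9A D8 48 04.
Big-endian stores the most-significant byte at the lowest address.
So the memory order matches the most-significant-first order: 80 C4 5A A7 9A D8 48 04.

80 C4 5A A7 9A D8 48 04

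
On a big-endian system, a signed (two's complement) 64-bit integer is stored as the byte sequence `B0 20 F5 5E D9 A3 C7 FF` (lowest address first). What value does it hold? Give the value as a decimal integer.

Big-endian stores the most-significant byte at the lowest address.
The bytes are already most-significant first: 0xB020F55ED9A3C7FF.
Top bit is set, so as a signed 64-bit value this is 0xB020F55ED9A3C7FF − 2^64 = -5755330536052373505.

-5755330536052373505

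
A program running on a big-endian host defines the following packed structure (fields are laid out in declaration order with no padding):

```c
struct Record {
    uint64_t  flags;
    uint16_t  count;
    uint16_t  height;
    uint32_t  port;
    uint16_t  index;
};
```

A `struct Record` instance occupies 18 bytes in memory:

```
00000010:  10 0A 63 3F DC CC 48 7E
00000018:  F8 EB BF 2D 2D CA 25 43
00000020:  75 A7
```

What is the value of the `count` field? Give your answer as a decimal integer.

`count` follows `flags` (8 bytes), so it starts at byte offset 8 and occupies 2 bytes.
Bytes at offsets 8..9: F8 EB.
Big-endian stores the most-significant byte at the lowest address.
The bytes are already most-significant first: 0xF8EB.
0xF8EB = 63723.

63723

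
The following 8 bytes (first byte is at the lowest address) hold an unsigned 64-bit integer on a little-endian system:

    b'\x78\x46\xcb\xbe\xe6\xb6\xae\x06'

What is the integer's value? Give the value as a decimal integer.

In little-endian order the low byte comes first in memory.
Reassemble most-significant byte first: 06 AE B6 E6 BE CB 46 78 → 0x06AEB6E6BECB4678.
0x06AEB6E6BECB4678 = 481523312334947960.

481523312334947960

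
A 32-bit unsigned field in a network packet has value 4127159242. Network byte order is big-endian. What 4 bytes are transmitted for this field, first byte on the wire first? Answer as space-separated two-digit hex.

4127159242 in hexadecimal, padded to 32 bits, is 0xF5FF73CA.
Split into bytes (most-significant first): F5 FF 73 CA.
In big-endian order the high byte comes first in memory.
So the memory order matches the most-significant-first order: F5 FF 73 CA.

F5 FF 73 CA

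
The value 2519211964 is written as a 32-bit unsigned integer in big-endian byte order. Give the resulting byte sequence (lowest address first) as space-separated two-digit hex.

96 28 1F BC

2519211964 in hexadecimal, padded to 32 bits, is 0x96281FBC.
Split into bytes (most-significant first): 96 28 1F BC.
Big-endian: lowest address holds the most-significant byte.
So the memory order matches the most-significant-first order: 96 28 1F BC.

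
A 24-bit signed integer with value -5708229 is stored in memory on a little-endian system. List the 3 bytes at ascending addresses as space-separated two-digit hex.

3B E6 A8

Two's complement of -5708229 in 24 bits: 5708229 = 0x5719C5; invert → 0xA8E63A; add 1 → 0xA8E63B.
Split into bytes (most-significant first): A8 E6 3B.
Little-endian stores the least-significant byte at the lowest address.
So at ascending addresses the bytes are 3B E6 A8.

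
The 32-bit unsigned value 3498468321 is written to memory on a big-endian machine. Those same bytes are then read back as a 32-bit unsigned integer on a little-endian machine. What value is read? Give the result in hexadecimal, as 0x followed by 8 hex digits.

3498468321 in 32-bit hexadecimal is 0xD08663E1.
Stored big-endian, the bytes at ascending addresses are D0 86 63 E1.
Read back as little-endian, the first byte is least significant, giving 0xE16386D0.

0xE16386D0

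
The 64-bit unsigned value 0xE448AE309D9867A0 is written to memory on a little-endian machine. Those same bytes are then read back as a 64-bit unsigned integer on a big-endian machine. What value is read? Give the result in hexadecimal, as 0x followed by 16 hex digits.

0xA067989D30AE48E4

Stored little-endian, the bytes at ascending addresses are A0 67 98 9D 30 AE 48 E4.
Read back as big-endian, the last byte is least significant, giving 0xA067989D30AE48E4.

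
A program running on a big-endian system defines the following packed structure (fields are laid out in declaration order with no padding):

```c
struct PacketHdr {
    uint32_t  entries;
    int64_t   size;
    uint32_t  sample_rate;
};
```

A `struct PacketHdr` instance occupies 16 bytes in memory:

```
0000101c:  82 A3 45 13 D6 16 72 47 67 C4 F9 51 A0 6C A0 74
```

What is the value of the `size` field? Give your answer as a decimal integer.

-3020100849096132271

`size` follows `entries` (4 bytes), so it starts at byte offset 4 and occupies 8 bytes.
Bytes at offsets 4..11: D6 16 72 47 67 C4 F9 51.
In big-endian order the high byte comes first in memory.
The bytes are already most-significant first: 0xD616724767C4F951.
Top bit is set, so as a signed 64-bit value this is 0xD616724767C4F951 − 2^64 = -3020100849096132271.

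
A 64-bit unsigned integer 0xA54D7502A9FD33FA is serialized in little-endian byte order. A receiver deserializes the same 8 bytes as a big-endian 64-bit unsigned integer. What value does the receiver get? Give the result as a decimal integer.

Stored little-endian, the bytes at ascending addresses are FA 33 FD A9 02 75 4D A5.
Read back as big-endian, the last byte is least significant, giving 0xFA33FDA902754DA5.
0xFA33FDA902754DA5 = 18029032635626769829.

18029032635626769829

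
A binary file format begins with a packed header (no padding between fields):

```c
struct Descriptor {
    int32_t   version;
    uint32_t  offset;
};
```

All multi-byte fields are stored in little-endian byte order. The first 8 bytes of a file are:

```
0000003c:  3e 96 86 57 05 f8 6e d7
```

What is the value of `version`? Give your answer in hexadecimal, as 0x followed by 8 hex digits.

`version` is the first field, at byte offset 0, occupying 4 bytes.
Bytes at offsets 0..3: 3E 96 86 57.
Little-endian: lowest address holds the least-significant byte.
Reassemble most-significant byte first: 57 86 96 3E → 0x5786963E.

0x5786963E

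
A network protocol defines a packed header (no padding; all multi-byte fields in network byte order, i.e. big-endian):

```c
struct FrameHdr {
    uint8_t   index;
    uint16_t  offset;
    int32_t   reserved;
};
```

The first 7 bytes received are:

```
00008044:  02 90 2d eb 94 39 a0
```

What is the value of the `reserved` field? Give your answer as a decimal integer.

-342607456

`reserved` follows `index` (1 B), `offset` (2 B), so it starts at offset 1 + 2 = 3 and occupies 4 bytes.
Bytes at offsets 3..6: EB 94 39 A0.
In big-endian order the high byte comes first in memory.
The bytes are already most-significant first: 0xEB9439A0.
Top bit is set, so as a signed 32-bit value this is 0xEB9439A0 − 2^32 = -342607456.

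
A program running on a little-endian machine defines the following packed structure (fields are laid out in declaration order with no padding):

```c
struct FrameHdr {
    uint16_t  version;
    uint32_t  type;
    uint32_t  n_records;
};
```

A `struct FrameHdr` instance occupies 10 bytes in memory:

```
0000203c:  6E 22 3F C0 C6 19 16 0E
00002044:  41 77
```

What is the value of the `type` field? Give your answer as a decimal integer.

432455743

`type` follows `version` (2 bytes), so it starts at byte offset 2 and occupies 4 bytes.
Bytes at offsets 2..5: 3F C0 C6 19.
Little-endian stores the least-significant byte at the lowest address.
Reassemble most-significant byte first: 19 C6 C0 3F → 0x19C6C03F.
0x19C6C03F = 432455743.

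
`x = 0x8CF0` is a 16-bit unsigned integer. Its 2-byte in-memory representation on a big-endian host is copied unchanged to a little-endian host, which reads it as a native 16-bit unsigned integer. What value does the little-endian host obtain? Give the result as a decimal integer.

61580

Stored big-endian, the bytes at ascending addresses are 8C F0.
Read back as little-endian, the first byte is least significant, giving 0xF08C.
0xF08C = 61580.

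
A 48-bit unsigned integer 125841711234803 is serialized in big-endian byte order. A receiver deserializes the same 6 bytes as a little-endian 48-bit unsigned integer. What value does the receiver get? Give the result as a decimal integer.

125841711234803 in 48-bit hexadecimal is 0x7273CE7EFEF3.
Stored big-endian, the bytes at ascending addresses are 72 73 CE 7E FE F3.
Read back as little-endian, the first byte is least significant, giving 0xF3FE7ECE7372.
0xF3FE7ECE7372 = 268274374701938.

268274374701938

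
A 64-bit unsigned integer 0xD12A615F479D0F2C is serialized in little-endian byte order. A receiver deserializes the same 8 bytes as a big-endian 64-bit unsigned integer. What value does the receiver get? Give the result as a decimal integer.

3174929192187931345

Stored little-endian, the bytes at ascending addresses are 2C 0F 9D 47 5F 61 2A D1.
Read back as big-endian, the last byte is least significant, giving 0x2C0F9D475F612AD1.
0x2C0F9D475F612AD1 = 3174929192187931345.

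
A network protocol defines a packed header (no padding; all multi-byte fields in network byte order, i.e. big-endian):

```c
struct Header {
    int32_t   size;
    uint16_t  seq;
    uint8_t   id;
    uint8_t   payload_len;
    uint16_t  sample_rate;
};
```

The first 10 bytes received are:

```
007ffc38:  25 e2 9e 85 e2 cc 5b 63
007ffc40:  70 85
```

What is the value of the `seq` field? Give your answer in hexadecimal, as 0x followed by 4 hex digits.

0xE2CC

`seq` follows `size` (4 bytes), so it starts at byte offset 4 and occupies 2 bytes.
Bytes at offsets 4..5: E2 CC.
Big-endian: lowest address holds the most-significant byte.
The bytes are already most-significant first: 0xE2CC.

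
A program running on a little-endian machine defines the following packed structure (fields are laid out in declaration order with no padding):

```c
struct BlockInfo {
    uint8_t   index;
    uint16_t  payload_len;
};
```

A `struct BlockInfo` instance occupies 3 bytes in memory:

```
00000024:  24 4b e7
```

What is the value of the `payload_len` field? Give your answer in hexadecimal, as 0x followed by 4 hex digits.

0xE74B

`payload_len` follows `index` (1 byte), so it starts at byte offset 1 and occupies 2 bytes.
Bytes at offsets 1..2: 4B E7.
Little-endian stores the least-significant byte at the lowest address.
Reassemble most-significant byte first: E7 4B → 0xE74B.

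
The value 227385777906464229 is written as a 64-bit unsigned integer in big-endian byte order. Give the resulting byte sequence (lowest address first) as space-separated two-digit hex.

03 27 D6 29 07 17 35 E5

227385777906464229 in hexadecimal, padded to 64 bits, is 0x0327D629071735E5.
Split into bytes (most-significant first): 03 27 D6 29 07 17 35 E5.
Big-endian stores the most-significant byte at the lowest address.
So the memory order matches the most-significant-first order: 03 27 D6 29 07 17 35 E5.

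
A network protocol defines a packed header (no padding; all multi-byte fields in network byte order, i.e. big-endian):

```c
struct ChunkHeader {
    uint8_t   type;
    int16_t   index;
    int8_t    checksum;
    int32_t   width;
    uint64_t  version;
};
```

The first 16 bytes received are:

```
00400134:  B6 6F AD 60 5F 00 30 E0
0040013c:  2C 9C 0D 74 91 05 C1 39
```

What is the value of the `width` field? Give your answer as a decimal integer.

1593848032

`width` follows `type` (1 B), `index` (2 B), `checksum` (1 B), so it starts at offset 1 + 2 + 1 = 4 and occupies 4 bytes.
Bytes at offsets 4..7: 5F 00 30 E0.
Big-endian stores the most-significant byte at the lowest address.
The bytes are already most-significant first: 0x5F0030E0.
0x5F0030E0 = 1593848032.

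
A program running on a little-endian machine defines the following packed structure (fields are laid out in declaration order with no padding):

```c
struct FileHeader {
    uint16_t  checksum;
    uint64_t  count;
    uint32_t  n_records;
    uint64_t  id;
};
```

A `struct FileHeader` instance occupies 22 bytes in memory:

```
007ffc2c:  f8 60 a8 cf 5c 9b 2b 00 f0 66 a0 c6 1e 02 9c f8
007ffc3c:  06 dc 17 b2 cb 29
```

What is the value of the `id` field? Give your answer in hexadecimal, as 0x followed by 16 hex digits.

0x29CBB217DC06F89C

`id` follows `checksum` (2 B), `count` (8 B), `n_records` (4 B), so it starts at offset 2 + 8 + 4 = 14 and occupies 8 bytes.
Bytes at offsets 14..21: 9C F8 06 DC 17 B2 CB 29.
Little-endian: lowest address holds the least-significant byte.
Reassemble most-significant byte first: 29 CB B2 17 DC 06 F8 9C → 0x29CBB217DC06F89C.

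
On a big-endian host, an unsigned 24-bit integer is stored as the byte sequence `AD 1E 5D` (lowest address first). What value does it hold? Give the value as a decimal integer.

11345501

In big-endian order the high byte comes first in memory.
The bytes are already most-significant first: 0xAD1E5D.
0xAD1E5D = 11345501.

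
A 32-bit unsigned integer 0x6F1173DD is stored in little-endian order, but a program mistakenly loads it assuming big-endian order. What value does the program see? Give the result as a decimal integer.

3715305839

Stored little-endian, the bytes at ascending addresses are DD 73 11 6F.
Read back as big-endian, the last byte is least significant, giving 0xDD73116F.
0xDD73116F = 3715305839.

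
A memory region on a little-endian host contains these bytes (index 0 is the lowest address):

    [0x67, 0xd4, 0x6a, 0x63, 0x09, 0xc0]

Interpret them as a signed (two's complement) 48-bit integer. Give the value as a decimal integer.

Little-endian: lowest address holds the least-significant byte.
Reassemble most-significant byte first: C0 09 63 6A D4 67 → 0xC009636AD467.
Top bit is set, so as a signed 48-bit value this is 0xC009636AD467 − 2^48 = -70328421526425.

-70328421526425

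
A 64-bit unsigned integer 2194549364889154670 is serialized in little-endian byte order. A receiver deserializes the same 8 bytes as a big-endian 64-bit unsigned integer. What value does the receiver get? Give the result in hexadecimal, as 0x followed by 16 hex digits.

0x6EF44628059B741E

2194549364889154670 in 64-bit hexadecimal is 0x1E749B052846F46E.
Stored little-endian, the bytes at ascending addresses are 6E F4 46 28 05 9B 74 1E.
Read back as big-endian, the last byte is least significant, giving 0x6EF44628059B741E.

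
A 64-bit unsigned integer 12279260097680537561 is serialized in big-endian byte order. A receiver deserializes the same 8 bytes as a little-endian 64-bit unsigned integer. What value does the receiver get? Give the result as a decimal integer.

15670239865104132266

12279260097680537561 in 64-bit hexadecimal is 0xAA68B20022E077D9.
Stored big-endian, the bytes at ascending addresses are AA 68 B2 00 22 E0 77 D9.
Read back as little-endian, the first byte is least significant, giving 0xD977E02200B268AA.
0xD977E02200B268AA = 15670239865104132266.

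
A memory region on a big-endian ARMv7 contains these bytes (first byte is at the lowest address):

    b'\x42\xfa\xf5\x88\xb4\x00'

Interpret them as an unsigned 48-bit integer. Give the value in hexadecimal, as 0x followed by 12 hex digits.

Big-endian stores the most-significant byte at the lowest address.
The bytes are already most-significant first: 0x42FAF588B400.

0x42FAF588B400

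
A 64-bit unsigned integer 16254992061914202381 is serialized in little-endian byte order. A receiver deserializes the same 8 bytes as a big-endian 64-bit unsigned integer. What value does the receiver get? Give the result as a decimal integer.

991126569665009121

16254992061914202381 in 64-bit hexadecimal is 0xE19555285D30C10D.
Stored little-endian, the bytes at ascending addresses are 0D C1 30 5D 28 55 95 E1.
Read back as big-endian, the last byte is least significant, giving 0x0DC1305D285595E1.
0x0DC1305D285595E1 = 991126569665009121.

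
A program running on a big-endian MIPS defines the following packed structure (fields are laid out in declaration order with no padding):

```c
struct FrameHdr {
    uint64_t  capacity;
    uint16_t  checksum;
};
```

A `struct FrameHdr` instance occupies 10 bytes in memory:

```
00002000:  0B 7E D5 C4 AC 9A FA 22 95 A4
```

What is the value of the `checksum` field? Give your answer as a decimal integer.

38308

`checksum` follows `capacity` (8 bytes), so it starts at byte offset 8 and occupies 2 bytes.
Bytes at offsets 8..9: 95 A4.
Big-endian stores the most-significant byte at the lowest address.
The bytes are already most-significant first: 0x95A4.
0x95A4 = 38308.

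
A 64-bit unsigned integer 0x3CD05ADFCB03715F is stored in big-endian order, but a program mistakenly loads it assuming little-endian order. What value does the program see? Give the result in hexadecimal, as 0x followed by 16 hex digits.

Stored big-endian, the bytes at ascending addresses are 3C D0 5A DF CB 03 71 5F.
Read back as little-endian, the first byte is least significant, giving 0x5F7103CBDF5AD03C.

0x5F7103CBDF5AD03C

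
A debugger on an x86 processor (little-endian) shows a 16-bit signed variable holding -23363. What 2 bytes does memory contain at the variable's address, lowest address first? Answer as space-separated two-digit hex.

BD A4

Two's complement of -23363 in 16 bits: 23363 = 0x5B43; invert → 0xA4BC; add 1 → 0xA4BD.
Split into bytes (most-significant first): A4 BD.
Little-endian stores the least-significant byte at the lowest address.
So at ascending addresses the bytes are BD A4.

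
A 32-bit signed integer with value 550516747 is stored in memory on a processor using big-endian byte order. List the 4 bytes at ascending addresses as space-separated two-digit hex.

20 D0 38 0B

550516747 in hexadecimal, padded to 32 bits, is 0x20D0380B.
Split into bytes (most-significant first): 20 D0 38 0B.
In big-endian order the high byte comes first in memory.
So the memory order matches the most-significant-first order: 20 D0 38 0B.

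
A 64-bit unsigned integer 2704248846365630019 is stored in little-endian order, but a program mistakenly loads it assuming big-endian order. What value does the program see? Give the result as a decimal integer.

4836552089216452389

2704248846365630019 in 64-bit hexadecimal is 0x25876BFF7FE21E43.
Stored little-endian, the bytes at ascending addresses are 43 1E E2 7F FF 6B 87 25.
Read back as big-endian, the last byte is least significant, giving 0x431EE27FFF6B8725.
0x431EE27FFF6B8725 = 4836552089216452389.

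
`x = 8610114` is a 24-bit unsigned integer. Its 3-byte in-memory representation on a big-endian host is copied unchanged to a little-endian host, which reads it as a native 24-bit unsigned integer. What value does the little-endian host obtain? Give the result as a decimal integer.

4350339

8610114 in 24-bit hexadecimal is 0x836142.
Stored big-endian, the bytes at ascending addresses are 83 61 42.
Read back as little-endian, the first byte is least significant, giving 0x426183.
0x426183 = 4350339.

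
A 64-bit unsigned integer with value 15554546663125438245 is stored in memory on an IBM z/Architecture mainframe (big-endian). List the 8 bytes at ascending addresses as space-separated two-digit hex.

15554546663125438245 in hexadecimal, padded to 64 bits, is 0xD7DCD9C751D44F25.
Split into bytes (most-significant first): D7 DC D9 C7 51 D4 4F 25.
In big-endian order the high byte comes first in memory.
So the memory order matches the most-significant-first order: D7 DC D9 C7 51 D4 4F 25.

D7 DC D9 C7 51 D4 4F 25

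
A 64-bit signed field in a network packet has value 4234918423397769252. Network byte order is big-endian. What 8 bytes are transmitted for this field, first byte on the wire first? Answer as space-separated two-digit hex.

3A C5 73 DE 57 61 A0 24

4234918423397769252 in hexadecimal, padded to 64 bits, is 0x3AC573DE5761A024.
Split into bytes (most-significant first): 3A C5 73 DE 57 61 A0 24.
Big-endian stores the most-significant byte at the lowest address.
So the memory order matches the most-significant-first order: 3A C5 73 DE 57 61 A0 24.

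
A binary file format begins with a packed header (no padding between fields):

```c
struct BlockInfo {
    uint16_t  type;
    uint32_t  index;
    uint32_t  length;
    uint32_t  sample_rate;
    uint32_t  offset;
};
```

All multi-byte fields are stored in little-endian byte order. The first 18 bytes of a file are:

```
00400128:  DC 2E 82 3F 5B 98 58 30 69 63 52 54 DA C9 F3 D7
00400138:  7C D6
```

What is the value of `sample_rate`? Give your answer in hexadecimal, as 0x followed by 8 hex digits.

`sample_rate` follows `type` (2 B), `index` (4 B), `length` (4 B), so it starts at offset 2 + 4 + 4 = 10 and occupies 4 bytes.
Bytes at offsets 10..13: 52 54 DA C9.
Little-endian stores the least-significant byte at the lowest address.
Reassemble most-significant byte first: C9 DA 54 52 → 0xC9DA5452.

0xC9DA5452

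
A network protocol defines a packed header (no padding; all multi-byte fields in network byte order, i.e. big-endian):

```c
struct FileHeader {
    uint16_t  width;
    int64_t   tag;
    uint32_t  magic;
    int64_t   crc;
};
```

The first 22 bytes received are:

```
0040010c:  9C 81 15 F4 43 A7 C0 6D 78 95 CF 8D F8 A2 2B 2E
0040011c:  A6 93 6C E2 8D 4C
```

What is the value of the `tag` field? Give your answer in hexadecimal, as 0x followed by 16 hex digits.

`tag` follows `width` (2 bytes), so it starts at byte offset 2 and occupies 8 bytes.
Bytes at offsets 2..9: 15 F4 43 A7 C0 6D 78 95.
In big-endian order the high byte comes first in memory.
The bytes are already most-significant first: 0x15F443A7C06D7895.

0x15F443A7C06D7895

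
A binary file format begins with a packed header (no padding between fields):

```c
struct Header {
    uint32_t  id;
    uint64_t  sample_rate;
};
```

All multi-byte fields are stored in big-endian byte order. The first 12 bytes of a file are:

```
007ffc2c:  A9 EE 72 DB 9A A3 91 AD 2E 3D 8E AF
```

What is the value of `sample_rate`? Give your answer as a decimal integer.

11142910076035894959

`sample_rate` follows `id` (4 bytes), so it starts at byte offset 4 and occupies 8 bytes.
Bytes at offsets 4..11: 9A A3 91 AD 2E 3D 8E AF.
Big-endian stores the most-significant byte at the lowest address.
The bytes are already most-significant first: 0x9AA391AD2E3D8EAF.
0x9AA391AD2E3D8EAF = 11142910076035894959.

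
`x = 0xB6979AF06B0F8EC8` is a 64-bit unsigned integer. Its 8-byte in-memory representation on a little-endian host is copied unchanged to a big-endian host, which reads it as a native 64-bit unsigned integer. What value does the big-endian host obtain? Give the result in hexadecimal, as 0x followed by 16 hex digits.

0xC88E0F6BF09A97B6

Stored little-endian, the bytes at ascending addresses are C8 8E 0F 6B F0 9A 97 B6.
Read back as big-endian, the last byte is least significant, giving 0xC88E0F6BF09A97B6.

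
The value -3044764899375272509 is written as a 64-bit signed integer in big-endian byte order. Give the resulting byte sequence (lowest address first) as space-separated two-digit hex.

D5 BE D2 74 B4 28 AD C3

Two's complement of -3044764899375272509 in 64 bits: 3044764899375272509 = 0x2A412D8B4BD7523D; invert → 0xD5BED274B428ADC2; add 1 → 0xD5BED274B428ADC3.
Split into bytes (most-significant first): D5 BE D2 74 B4 28 AD C3.
In big-endian order the high byte comes first in memory.
So the memory order matches the most-significant-first order: D5 BE D2 74 B4 28 AD C3.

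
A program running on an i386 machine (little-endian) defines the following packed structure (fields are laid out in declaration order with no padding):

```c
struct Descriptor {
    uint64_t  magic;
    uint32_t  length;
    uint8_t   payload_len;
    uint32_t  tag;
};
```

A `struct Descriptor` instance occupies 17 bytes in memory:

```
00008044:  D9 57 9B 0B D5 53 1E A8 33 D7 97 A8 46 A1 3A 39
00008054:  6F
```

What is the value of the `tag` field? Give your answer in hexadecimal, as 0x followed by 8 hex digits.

`tag` follows `magic` (8 B), `length` (4 B), `payload_len` (1 B), so it starts at offset 8 + 4 + 1 = 13 and occupies 4 bytes.
Bytes at offsets 13..16: A1 3A 39 6F.
Little-endian stores the least-significant byte at the lowest address.
Reassemble most-significant byte first: 6F 39 3A A1 → 0x6F393AA1.

0x6F393AA1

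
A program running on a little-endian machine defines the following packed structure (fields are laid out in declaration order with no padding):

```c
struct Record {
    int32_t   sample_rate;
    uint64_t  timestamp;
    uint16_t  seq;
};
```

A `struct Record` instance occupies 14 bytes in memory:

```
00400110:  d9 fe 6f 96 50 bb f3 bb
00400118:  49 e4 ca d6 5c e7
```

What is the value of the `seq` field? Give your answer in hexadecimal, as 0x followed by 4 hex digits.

0xE75C

`seq` follows `sample_rate` (4 B), `timestamp` (8 B), so it starts at offset 4 + 8 = 12 and occupies 2 bytes.
Bytes at offsets 12..13: 5C E7.
Little-endian stores the least-significant byte at the lowest address.
Reassemble most-significant byte first: E7 5C → 0xE75C.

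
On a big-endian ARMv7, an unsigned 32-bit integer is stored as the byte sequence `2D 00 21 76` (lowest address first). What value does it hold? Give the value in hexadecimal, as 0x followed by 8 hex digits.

0x2D002176

In big-endian order the high byte comes first in memory.
The bytes are already most-significant first: 0x2D002176.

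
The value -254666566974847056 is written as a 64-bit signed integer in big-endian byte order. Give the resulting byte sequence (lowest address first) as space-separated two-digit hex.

Two's complement of -254666566974847056 in 64 bits: 254666566974847056 = 0x0388C1E4B4B43850; invert → 0xFC773E1B4B4BC7AF; add 1 → 0xFC773E1B4B4BC7B0.
Split into bytes (most-significant first): FC 77 3E 1B 4B 4B C7 B0.
Big-endian stores the most-significant byte at the lowest address.
So the memory order matches the most-significant-first order: FC 77 3E 1B 4B 4B C7 B0.

FC 77 3E 1B 4B 4B C7 B0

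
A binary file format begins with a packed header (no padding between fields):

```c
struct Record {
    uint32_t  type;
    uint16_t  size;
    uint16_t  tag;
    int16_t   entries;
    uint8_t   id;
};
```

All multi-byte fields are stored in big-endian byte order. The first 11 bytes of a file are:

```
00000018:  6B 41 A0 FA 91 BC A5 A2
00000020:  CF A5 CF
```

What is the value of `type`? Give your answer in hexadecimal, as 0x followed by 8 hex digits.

0x6B41A0FA

`type` is the first field, at byte offset 0, occupying 4 bytes.
Bytes at offsets 0..3: 6B 41 A0 FA.
Big-endian: lowest address holds the most-significant byte.
The bytes are already most-significant first: 0x6B41A0FA.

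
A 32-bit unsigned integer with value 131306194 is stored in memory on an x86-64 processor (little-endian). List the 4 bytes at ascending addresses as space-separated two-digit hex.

131306194 in hexadecimal, padded to 32 bits, is 0x07D392D2.
Split into bytes (most-significant first): 07 D3 92 D2.
In little-endian order the low byte comes first in memory.
So at ascending addresses the bytes are D2 92 D3 07.

D2 92 D3 07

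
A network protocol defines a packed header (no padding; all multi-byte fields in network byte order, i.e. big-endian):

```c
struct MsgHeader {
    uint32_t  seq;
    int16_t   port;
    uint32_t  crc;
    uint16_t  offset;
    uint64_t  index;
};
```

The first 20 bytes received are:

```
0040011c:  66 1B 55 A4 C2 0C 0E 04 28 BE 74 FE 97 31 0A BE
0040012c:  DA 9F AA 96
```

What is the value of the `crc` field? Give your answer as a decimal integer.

235153598

`crc` follows `seq` (4 B), `port` (2 B), so it starts at offset 4 + 2 = 6 and occupies 4 bytes.
Bytes at offsets 6..9: 0E 04 28 BE.
Big-endian: lowest address holds the most-significant byte.
The bytes are already most-significant first: 0x0E0428BE.
0x0E0428BE = 235153598.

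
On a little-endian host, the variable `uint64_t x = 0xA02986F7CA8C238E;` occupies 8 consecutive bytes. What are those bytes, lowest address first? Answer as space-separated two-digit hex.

8E 23 8C CA F7 86 29 A0

Split into bytes (most-significant first): A0 29 86 F7 CA 8C 23 8E.
Little-endian: lowest address holds the least-significant byte.
So at ascending addresses the bytes are 8E 23 8C CA F7 86 29 A0.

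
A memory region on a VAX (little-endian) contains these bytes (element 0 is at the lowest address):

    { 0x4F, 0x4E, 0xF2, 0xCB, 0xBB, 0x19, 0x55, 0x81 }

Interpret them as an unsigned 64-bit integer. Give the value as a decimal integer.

Little-endian stores the least-significant byte at the lowest address.
Reassemble most-significant byte first: 81 55 19 BB CB F2 4E 4F → 0x815519BBCBF24E4F.
0x815519BBCBF24E4F = 9319383298284342863.

9319383298284342863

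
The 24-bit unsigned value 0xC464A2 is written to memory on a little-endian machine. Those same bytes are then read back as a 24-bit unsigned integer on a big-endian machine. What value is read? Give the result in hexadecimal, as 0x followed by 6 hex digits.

0xA264C4

Stored little-endian, the bytes at ascending addresses are A2 64 C4.
Read back as big-endian, the last byte is least significant, giving 0xA264C4.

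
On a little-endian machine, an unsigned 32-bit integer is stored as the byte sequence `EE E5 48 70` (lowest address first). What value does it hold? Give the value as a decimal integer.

1883825646

Little-endian: lowest address holds the least-significant byte.
Reassemble most-significant byte first: 70 48 E5 EE → 0x7048E5EE.
0x7048E5EE = 1883825646.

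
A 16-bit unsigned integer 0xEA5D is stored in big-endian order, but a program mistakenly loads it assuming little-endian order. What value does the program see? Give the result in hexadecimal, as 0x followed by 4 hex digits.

Stored big-endian, the bytes at ascending addresses are EA 5D.
Read back as little-endian, the first byte is least significant, giving 0x5DEA.

0x5DEA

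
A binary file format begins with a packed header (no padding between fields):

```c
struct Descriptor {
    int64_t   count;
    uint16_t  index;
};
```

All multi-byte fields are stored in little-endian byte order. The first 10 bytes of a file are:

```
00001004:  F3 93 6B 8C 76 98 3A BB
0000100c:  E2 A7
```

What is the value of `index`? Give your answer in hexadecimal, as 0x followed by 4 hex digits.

`index` follows `count` (8 bytes), so it starts at byte offset 8 and occupies 2 bytes.
Bytes at offsets 8..9: E2 A7.
Little-endian stores the least-significant byte at the lowest address.
Reassemble most-significant byte first: A7 E2 → 0xA7E2.

0xA7E2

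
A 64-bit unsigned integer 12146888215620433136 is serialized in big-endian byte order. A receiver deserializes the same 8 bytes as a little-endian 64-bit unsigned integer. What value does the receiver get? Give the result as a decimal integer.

17308582011504071336

12146888215620433136 in 64-bit hexadecimal is 0xA8926A79A26F34F0.
Stored big-endian, the bytes at ascending addresses are A8 92 6A 79 A2 6F 34 F0.
Read back as little-endian, the first byte is least significant, giving 0xF0346FA2796A92A8.
0xF0346FA2796A92A8 = 17308582011504071336.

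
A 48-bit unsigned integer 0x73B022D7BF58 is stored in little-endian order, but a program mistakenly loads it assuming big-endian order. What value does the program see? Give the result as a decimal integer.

Stored little-endian, the bytes at ascending addresses are 58 BF D7 22 B0 73.
Read back as big-endian, the last byte is least significant, giving 0x58BFD722B073.
0x58BFD722B073 = 97580971372659.

97580971372659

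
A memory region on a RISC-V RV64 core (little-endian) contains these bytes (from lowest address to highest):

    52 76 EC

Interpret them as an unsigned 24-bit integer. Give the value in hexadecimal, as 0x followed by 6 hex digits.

Little-endian stores the least-significant byte at the lowest address.
Reassemble most-significant byte first: EC 76 52 → 0xEC7652.

0xEC7652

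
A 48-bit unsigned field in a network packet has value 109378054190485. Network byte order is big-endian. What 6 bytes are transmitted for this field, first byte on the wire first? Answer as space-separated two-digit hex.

109378054190485 in hexadecimal, padded to 48 bits, is 0x637A9010F595.
Split into bytes (most-significant first): 63 7A 90 10 F5 95.
Big-endian: lowest address holds the most-significant byte.
So the memory order matches the most-significant-first order: 63 7A 90 10 F5 95.

63 7A 90 10 F5 95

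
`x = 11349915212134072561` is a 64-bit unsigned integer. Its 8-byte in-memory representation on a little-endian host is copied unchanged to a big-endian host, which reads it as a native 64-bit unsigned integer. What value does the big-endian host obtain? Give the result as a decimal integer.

17419937939026051741

11349915212134072561 in 64-bit hexadecimal is 0x9D82FFC0420DC0F1.
Stored little-endian, the bytes at ascending addresses are F1 C0 0D 42 C0 FF 82 9D.
Read back as big-endian, the last byte is least significant, giving 0xF1C00D42C0FF829D.
0xF1C00D42C0FF829D = 17419937939026051741.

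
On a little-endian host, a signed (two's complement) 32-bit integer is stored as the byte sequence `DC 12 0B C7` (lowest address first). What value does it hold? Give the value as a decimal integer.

-955575588

Little-endian: lowest address holds the least-significant byte.
Reassemble most-significant byte first: C7 0B 12 DC → 0xC70B12DC.
Top bit is set, so as a signed 32-bit value this is 0xC70B12DC − 2^32 = -955575588.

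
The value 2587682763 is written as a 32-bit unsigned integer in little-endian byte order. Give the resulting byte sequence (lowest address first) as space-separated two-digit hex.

CB E7 3C 9A

2587682763 in hexadecimal, padded to 32 bits, is 0x9A3CE7CB.
Split into bytes (most-significant first): 9A 3C E7 CB.
In little-endian order the low byte comes first in memory.
So at ascending addresses the bytes are CB E7 3C 9A.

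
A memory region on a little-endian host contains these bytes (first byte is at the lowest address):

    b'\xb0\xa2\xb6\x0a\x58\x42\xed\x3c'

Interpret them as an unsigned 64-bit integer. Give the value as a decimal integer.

Little-endian: lowest address holds the least-significant byte.
Reassemble most-significant byte first: 3C ED 42 58 0A B6 A2 B0 → 0x3CED42580AB6A2B0.
0x3CED42580AB6A2B0 = 4390238157660398256.

4390238157660398256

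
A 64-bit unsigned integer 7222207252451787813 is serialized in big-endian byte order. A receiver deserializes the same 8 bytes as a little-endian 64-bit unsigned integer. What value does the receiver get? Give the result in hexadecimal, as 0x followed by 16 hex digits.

7222207252451787813 in 64-bit hexadecimal is 0x643A6F3B30A38425.
Stored big-endian, the bytes at ascending addresses are 64 3A 6F 3B 30 A3 84 25.
Read back as little-endian, the first byte is least significant, giving 0x2584A3303B6F3A64.

0x2584A3303B6F3A64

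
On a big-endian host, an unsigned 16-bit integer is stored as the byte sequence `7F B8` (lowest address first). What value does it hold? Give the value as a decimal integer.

32696

Big-endian stores the most-significant byte at the lowest address.
The bytes are already most-significant first: 0x7FB8.
0x7FB8 = 32696.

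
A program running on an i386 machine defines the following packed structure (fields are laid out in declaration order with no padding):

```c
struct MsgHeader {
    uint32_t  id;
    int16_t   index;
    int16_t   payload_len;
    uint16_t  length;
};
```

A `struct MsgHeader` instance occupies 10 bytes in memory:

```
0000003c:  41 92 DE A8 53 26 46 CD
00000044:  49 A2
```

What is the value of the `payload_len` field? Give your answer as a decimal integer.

-12986

`payload_len` follows `id` (4 B), `index` (2 B), so it starts at offset 4 + 2 = 6 and occupies 2 bytes.
Bytes at offsets 6..7: 46 CD.
In little-endian order the low byte comes first in memory.
Reassemble most-significant byte first: CD 46 → 0xCD46.
Top bit is set, so as a signed 16-bit value this is 0xCD46 − 2^16 = -12986.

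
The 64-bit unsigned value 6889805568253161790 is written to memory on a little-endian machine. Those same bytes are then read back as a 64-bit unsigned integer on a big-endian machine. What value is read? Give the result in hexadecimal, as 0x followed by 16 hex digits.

6889805568253161790 in 64-bit hexadecimal is 0x5F9D81A91B3CF13E.
Stored little-endian, the bytes at ascending addresses are 3E F1 3C 1B A9 81 9D 5F.
Read back as big-endian, the last byte is least significant, giving 0x3EF13C1BA9819D5F.

0x3EF13C1BA9819D5F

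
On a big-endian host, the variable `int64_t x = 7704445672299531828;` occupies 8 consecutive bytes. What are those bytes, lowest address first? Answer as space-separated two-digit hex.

6A EB B0 84 E0 B5 8E 34

7704445672299531828 in hexadecimal, padded to 64 bits, is 0x6AEBB084E0B58E34.
Split into bytes (most-significant first): 6A EB B0 84 E0 B5 8E 34.
Big-endian stores the most-significant byte at the lowest address.
So the memory order matches the most-significant-first order: 6A EB B0 84 E0 B5 8E 34.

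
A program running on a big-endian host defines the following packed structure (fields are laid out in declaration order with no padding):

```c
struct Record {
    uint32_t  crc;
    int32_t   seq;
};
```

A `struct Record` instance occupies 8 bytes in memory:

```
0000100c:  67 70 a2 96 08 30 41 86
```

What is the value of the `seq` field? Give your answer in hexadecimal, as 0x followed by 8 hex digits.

`seq` follows `crc` (4 bytes), so it starts at byte offset 4 and occupies 4 bytes.
Bytes at offsets 4..7: 08 30 41 86.
Big-endian stores the most-significant byte at the lowest address.
The bytes are already most-significant first: 0x08304186.

0x08304186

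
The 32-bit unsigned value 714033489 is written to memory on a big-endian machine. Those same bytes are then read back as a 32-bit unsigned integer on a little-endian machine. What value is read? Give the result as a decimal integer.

1363775274

714033489 in 32-bit hexadecimal is 0x2A8F4951.
Stored big-endian, the bytes at ascending addresses are 2A 8F 49 51.
Read back as little-endian, the first byte is least significant, giving 0x51498F2A.
0x51498F2A = 1363775274.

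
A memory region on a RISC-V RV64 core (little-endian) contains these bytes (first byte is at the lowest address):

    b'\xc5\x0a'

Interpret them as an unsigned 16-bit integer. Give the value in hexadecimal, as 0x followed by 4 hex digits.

0x0AC5

In little-endian order the low byte comes first in memory.
Reassemble most-significant byte first: 0A C5 → 0x0AC5.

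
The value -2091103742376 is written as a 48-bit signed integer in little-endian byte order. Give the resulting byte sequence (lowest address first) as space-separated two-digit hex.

Two's complement of -2091103742376 in 48 bits: 2091103742376 = 0x01E6DF7EE9A8; invert → 0xFE1920811657; add 1 → 0xFE1920811658.
Split into bytes (most-significant first): FE 19 20 81 16 58.
In little-endian order the low byte comes first in memory.
So at ascending addresses the bytes are 58 16 81 20 19 FE.

58 16 81 20 19 FE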